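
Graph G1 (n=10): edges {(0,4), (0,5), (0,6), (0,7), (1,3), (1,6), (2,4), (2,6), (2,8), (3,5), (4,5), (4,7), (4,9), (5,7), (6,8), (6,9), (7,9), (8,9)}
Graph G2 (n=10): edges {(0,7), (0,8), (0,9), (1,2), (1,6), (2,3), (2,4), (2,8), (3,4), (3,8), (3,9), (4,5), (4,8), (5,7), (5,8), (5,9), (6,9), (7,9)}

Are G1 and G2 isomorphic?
Yes, isomorphic

The graphs are isomorphic.
One valid mapping φ: V(G1) → V(G2): 0→3, 1→6, 2→0, 3→1, 4→8, 5→2, 6→9, 7→4, 8→7, 9→5

Verify φ preserves adjacency — for each edge of G1, its image is an edge of G2:
  (0,4) → (φ(0),φ(4)) = (3,8) ∈ E(G2) ✓
  (0,5) → (φ(0),φ(5)) = (2,3) ∈ E(G2) ✓
  (0,6) → (φ(0),φ(6)) = (3,9) ∈ E(G2) ✓
  (0,7) → (φ(0),φ(7)) = (3,4) ∈ E(G2) ✓
  (1,3) → (φ(1),φ(3)) = (1,6) ∈ E(G2) ✓
  (1,6) → (φ(1),φ(6)) = (6,9) ∈ E(G2) ✓
  (2,4) → (φ(2),φ(4)) = (0,8) ∈ E(G2) ✓
  (2,6) → (φ(2),φ(6)) = (0,9) ∈ E(G2) ✓
  (2,8) → (φ(2),φ(8)) = (0,7) ∈ E(G2) ✓
  (3,5) → (φ(3),φ(5)) = (1,2) ∈ E(G2) ✓
  (4,5) → (φ(4),φ(5)) = (2,8) ∈ E(G2) ✓
  (4,7) → (φ(4),φ(7)) = (4,8) ∈ E(G2) ✓
  (4,9) → (φ(4),φ(9)) = (5,8) ∈ E(G2) ✓
  (5,7) → (φ(5),φ(7)) = (2,4) ∈ E(G2) ✓
  (6,8) → (φ(6),φ(8)) = (7,9) ∈ E(G2) ✓
  (6,9) → (φ(6),φ(9)) = (5,9) ∈ E(G2) ✓
  (7,9) → (φ(7),φ(9)) = (4,5) ∈ E(G2) ✓
  (8,9) → (φ(8),φ(9)) = (5,7) ∈ E(G2) ✓
All 18 edges of G1 map to edges of G2, and |E(G1)| = |E(G2)| = 18, so φ is a bijection on edges as well as vertices. Hence G1 ≅ G2.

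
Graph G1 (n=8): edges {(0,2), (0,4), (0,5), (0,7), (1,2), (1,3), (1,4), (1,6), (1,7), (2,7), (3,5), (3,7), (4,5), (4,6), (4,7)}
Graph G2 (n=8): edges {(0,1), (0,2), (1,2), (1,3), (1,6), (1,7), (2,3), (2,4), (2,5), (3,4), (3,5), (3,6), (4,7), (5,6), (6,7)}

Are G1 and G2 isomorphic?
Yes, isomorphic

The graphs are isomorphic.
One valid mapping φ: V(G1) → V(G2): 0→6, 1→2, 2→5, 3→4, 4→1, 5→7, 6→0, 7→3

Verify φ preserves adjacency — for each edge of G1, its image is an edge of G2:
  (0,2) → (φ(0),φ(2)) = (5,6) ∈ E(G2) ✓
  (0,4) → (φ(0),φ(4)) = (1,6) ∈ E(G2) ✓
  (0,5) → (φ(0),φ(5)) = (6,7) ∈ E(G2) ✓
  (0,7) → (φ(0),φ(7)) = (3,6) ∈ E(G2) ✓
  (1,2) → (φ(1),φ(2)) = (2,5) ∈ E(G2) ✓
  (1,3) → (φ(1),φ(3)) = (2,4) ∈ E(G2) ✓
  (1,4) → (φ(1),φ(4)) = (1,2) ∈ E(G2) ✓
  (1,6) → (φ(1),φ(6)) = (0,2) ∈ E(G2) ✓
  (1,7) → (φ(1),φ(7)) = (2,3) ∈ E(G2) ✓
  (2,7) → (φ(2),φ(7)) = (3,5) ∈ E(G2) ✓
  (3,5) → (φ(3),φ(5)) = (4,7) ∈ E(G2) ✓
  (3,7) → (φ(3),φ(7)) = (3,4) ∈ E(G2) ✓
  (4,5) → (φ(4),φ(5)) = (1,7) ∈ E(G2) ✓
  (4,6) → (φ(4),φ(6)) = (0,1) ∈ E(G2) ✓
  (4,7) → (φ(4),φ(7)) = (1,3) ∈ E(G2) ✓
All 15 edges of G1 map to edges of G2, and |E(G1)| = |E(G2)| = 15, so φ is a bijection on edges as well as vertices. Hence G1 ≅ G2.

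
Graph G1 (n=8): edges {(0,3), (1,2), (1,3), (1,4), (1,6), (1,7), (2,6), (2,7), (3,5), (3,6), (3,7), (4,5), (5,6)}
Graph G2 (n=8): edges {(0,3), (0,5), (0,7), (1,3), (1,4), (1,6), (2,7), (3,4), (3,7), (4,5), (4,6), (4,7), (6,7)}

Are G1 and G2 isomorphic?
Yes, isomorphic

The graphs are isomorphic.
One valid mapping φ: V(G1) → V(G2): 0→2, 1→4, 2→1, 3→7, 4→5, 5→0, 6→3, 7→6

Verify φ preserves adjacency — for each edge of G1, its image is an edge of G2:
  (0,3) → (φ(0),φ(3)) = (2,7) ∈ E(G2) ✓
  (1,2) → (φ(1),φ(2)) = (1,4) ∈ E(G2) ✓
  (1,3) → (φ(1),φ(3)) = (4,7) ∈ E(G2) ✓
  (1,4) → (φ(1),φ(4)) = (4,5) ∈ E(G2) ✓
  (1,6) → (φ(1),φ(6)) = (3,4) ∈ E(G2) ✓
  (1,7) → (φ(1),φ(7)) = (4,6) ∈ E(G2) ✓
  (2,6) → (φ(2),φ(6)) = (1,3) ∈ E(G2) ✓
  (2,7) → (φ(2),φ(7)) = (1,6) ∈ E(G2) ✓
  (3,5) → (φ(3),φ(5)) = (0,7) ∈ E(G2) ✓
  (3,6) → (φ(3),φ(6)) = (3,7) ∈ E(G2) ✓
  (3,7) → (φ(3),φ(7)) = (6,7) ∈ E(G2) ✓
  (4,5) → (φ(4),φ(5)) = (0,5) ∈ E(G2) ✓
  (5,6) → (φ(5),φ(6)) = (0,3) ∈ E(G2) ✓
All 13 edges of G1 map to edges of G2, and |E(G1)| = |E(G2)| = 13, so φ is a bijection on edges as well as vertices. Hence G1 ≅ G2.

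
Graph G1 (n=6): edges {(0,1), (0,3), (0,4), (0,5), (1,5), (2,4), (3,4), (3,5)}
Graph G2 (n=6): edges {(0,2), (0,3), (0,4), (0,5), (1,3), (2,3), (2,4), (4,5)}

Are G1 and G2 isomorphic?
Yes, isomorphic

The graphs are isomorphic.
One valid mapping φ: V(G1) → V(G2): 0→0, 1→5, 2→1, 3→2, 4→3, 5→4

Verify φ preserves adjacency — for each edge of G1, its image is an edge of G2:
  (0,1) → (φ(0),φ(1)) = (0,5) ∈ E(G2) ✓
  (0,3) → (φ(0),φ(3)) = (0,2) ∈ E(G2) ✓
  (0,4) → (φ(0),φ(4)) = (0,3) ∈ E(G2) ✓
  (0,5) → (φ(0),φ(5)) = (0,4) ∈ E(G2) ✓
  (1,5) → (φ(1),φ(5)) = (4,5) ∈ E(G2) ✓
  (2,4) → (φ(2),φ(4)) = (1,3) ∈ E(G2) ✓
  (3,4) → (φ(3),φ(4)) = (2,3) ∈ E(G2) ✓
  (3,5) → (φ(3),φ(5)) = (2,4) ∈ E(G2) ✓
All 8 edges of G1 map to edges of G2, and |E(G1)| = |E(G2)| = 8, so φ is a bijection on edges as well as vertices. Hence G1 ≅ G2.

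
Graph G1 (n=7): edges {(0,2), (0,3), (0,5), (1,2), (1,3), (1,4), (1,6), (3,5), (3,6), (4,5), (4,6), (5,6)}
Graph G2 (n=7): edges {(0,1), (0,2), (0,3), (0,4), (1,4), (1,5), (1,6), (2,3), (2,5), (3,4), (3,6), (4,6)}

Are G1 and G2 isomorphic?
Yes, isomorphic

The graphs are isomorphic.
One valid mapping φ: V(G1) → V(G2): 0→2, 1→1, 2→5, 3→0, 4→6, 5→3, 6→4

Verify φ preserves adjacency — for each edge of G1, its image is an edge of G2:
  (0,2) → (φ(0),φ(2)) = (2,5) ∈ E(G2) ✓
  (0,3) → (φ(0),φ(3)) = (0,2) ∈ E(G2) ✓
  (0,5) → (φ(0),φ(5)) = (2,3) ∈ E(G2) ✓
  (1,2) → (φ(1),φ(2)) = (1,5) ∈ E(G2) ✓
  (1,3) → (φ(1),φ(3)) = (0,1) ∈ E(G2) ✓
  (1,4) → (φ(1),φ(4)) = (1,6) ∈ E(G2) ✓
  (1,6) → (φ(1),φ(6)) = (1,4) ∈ E(G2) ✓
  (3,5) → (φ(3),φ(5)) = (0,3) ∈ E(G2) ✓
  (3,6) → (φ(3),φ(6)) = (0,4) ∈ E(G2) ✓
  (4,5) → (φ(4),φ(5)) = (3,6) ∈ E(G2) ✓
  (4,6) → (φ(4),φ(6)) = (4,6) ∈ E(G2) ✓
  (5,6) → (φ(5),φ(6)) = (3,4) ∈ E(G2) ✓
All 12 edges of G1 map to edges of G2, and |E(G1)| = |E(G2)| = 12, so φ is a bijection on edges as well as vertices. Hence G1 ≅ G2.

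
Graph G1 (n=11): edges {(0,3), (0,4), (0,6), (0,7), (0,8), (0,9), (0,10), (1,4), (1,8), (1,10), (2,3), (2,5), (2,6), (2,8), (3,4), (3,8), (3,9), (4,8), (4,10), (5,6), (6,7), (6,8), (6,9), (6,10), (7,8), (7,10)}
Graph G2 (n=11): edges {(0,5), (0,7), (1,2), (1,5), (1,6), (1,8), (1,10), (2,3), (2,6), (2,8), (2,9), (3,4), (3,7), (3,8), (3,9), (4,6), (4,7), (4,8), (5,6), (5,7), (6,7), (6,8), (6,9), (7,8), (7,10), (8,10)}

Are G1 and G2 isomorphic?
Yes, isomorphic

The graphs are isomorphic.
One valid mapping φ: V(G1) → V(G2): 0→8, 1→9, 2→5, 3→1, 4→2, 5→0, 6→7, 7→4, 8→6, 9→10, 10→3

Verify φ preserves adjacency — for each edge of G1, its image is an edge of G2:
  (0,3) → (φ(0),φ(3)) = (1,8) ∈ E(G2) ✓
  (0,4) → (φ(0),φ(4)) = (2,8) ∈ E(G2) ✓
  (0,6) → (φ(0),φ(6)) = (7,8) ∈ E(G2) ✓
  (0,7) → (φ(0),φ(7)) = (4,8) ∈ E(G2) ✓
  (0,8) → (φ(0),φ(8)) = (6,8) ∈ E(G2) ✓
  (0,9) → (φ(0),φ(9)) = (8,10) ∈ E(G2) ✓
  (0,10) → (φ(0),φ(10)) = (3,8) ∈ E(G2) ✓
  (1,4) → (φ(1),φ(4)) = (2,9) ∈ E(G2) ✓
  (1,8) → (φ(1),φ(8)) = (6,9) ∈ E(G2) ✓
  (1,10) → (φ(1),φ(10)) = (3,9) ∈ E(G2) ✓
  (2,3) → (φ(2),φ(3)) = (1,5) ∈ E(G2) ✓
  (2,5) → (φ(2),φ(5)) = (0,5) ∈ E(G2) ✓
  (2,6) → (φ(2),φ(6)) = (5,7) ∈ E(G2) ✓
  (2,8) → (φ(2),φ(8)) = (5,6) ∈ E(G2) ✓
  (3,4) → (φ(3),φ(4)) = (1,2) ∈ E(G2) ✓
  (3,8) → (φ(3),φ(8)) = (1,6) ∈ E(G2) ✓
  (3,9) → (φ(3),φ(9)) = (1,10) ∈ E(G2) ✓
  (4,8) → (φ(4),φ(8)) = (2,6) ∈ E(G2) ✓
  (4,10) → (φ(4),φ(10)) = (2,3) ∈ E(G2) ✓
  (5,6) → (φ(5),φ(6)) = (0,7) ∈ E(G2) ✓
  (6,7) → (φ(6),φ(7)) = (4,7) ∈ E(G2) ✓
  (6,8) → (φ(6),φ(8)) = (6,7) ∈ E(G2) ✓
  (6,9) → (φ(6),φ(9)) = (7,10) ∈ E(G2) ✓
  (6,10) → (φ(6),φ(10)) = (3,7) ∈ E(G2) ✓
  (7,8) → (φ(7),φ(8)) = (4,6) ∈ E(G2) ✓
  (7,10) → (φ(7),φ(10)) = (3,4) ∈ E(G2) ✓
All 26 edges of G1 map to edges of G2, and |E(G1)| = |E(G2)| = 26, so φ is a bijection on edges as well as vertices. Hence G1 ≅ G2.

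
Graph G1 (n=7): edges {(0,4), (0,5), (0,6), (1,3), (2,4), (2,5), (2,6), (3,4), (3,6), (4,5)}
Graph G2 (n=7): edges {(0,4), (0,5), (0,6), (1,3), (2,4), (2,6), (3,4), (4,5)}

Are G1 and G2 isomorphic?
No, not isomorphic

The graphs are NOT isomorphic.

Counting edges: G1 has 10 edge(s); G2 has 8 edge(s).
Edge count is an isomorphism invariant (a bijection on vertices induces a bijection on edges), so differing edge counts rule out isomorphism.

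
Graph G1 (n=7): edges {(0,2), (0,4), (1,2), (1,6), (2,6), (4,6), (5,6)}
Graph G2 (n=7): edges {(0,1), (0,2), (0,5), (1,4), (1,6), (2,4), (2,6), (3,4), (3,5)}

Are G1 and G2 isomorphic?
No, not isomorphic

The graphs are NOT isomorphic.

Degrees in G1: deg(0)=2, deg(1)=2, deg(2)=3, deg(3)=0, deg(4)=2, deg(5)=1, deg(6)=4.
Sorted degree sequence of G1: [4, 3, 2, 2, 2, 1, 0].
Degrees in G2: deg(0)=3, deg(1)=3, deg(2)=3, deg(3)=2, deg(4)=3, deg(5)=2, deg(6)=2.
Sorted degree sequence of G2: [3, 3, 3, 3, 2, 2, 2].
The (sorted) degree sequence is an isomorphism invariant, so since G1 and G2 have different degree sequences they cannot be isomorphic.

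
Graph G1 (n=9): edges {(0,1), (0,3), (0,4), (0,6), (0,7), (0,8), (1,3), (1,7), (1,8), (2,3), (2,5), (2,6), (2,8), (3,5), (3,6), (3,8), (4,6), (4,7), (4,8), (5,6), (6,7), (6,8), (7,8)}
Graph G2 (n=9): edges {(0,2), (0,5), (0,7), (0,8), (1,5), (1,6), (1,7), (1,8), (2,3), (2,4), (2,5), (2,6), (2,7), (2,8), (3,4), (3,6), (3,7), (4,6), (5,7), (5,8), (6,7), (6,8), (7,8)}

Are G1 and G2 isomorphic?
Yes, isomorphic

The graphs are isomorphic.
One valid mapping φ: V(G1) → V(G2): 0→8, 1→1, 2→3, 3→6, 4→0, 5→4, 6→2, 7→5, 8→7

Verify φ preserves adjacency — for each edge of G1, its image is an edge of G2:
  (0,1) → (φ(0),φ(1)) = (1,8) ∈ E(G2) ✓
  (0,3) → (φ(0),φ(3)) = (6,8) ∈ E(G2) ✓
  (0,4) → (φ(0),φ(4)) = (0,8) ∈ E(G2) ✓
  (0,6) → (φ(0),φ(6)) = (2,8) ∈ E(G2) ✓
  (0,7) → (φ(0),φ(7)) = (5,8) ∈ E(G2) ✓
  (0,8) → (φ(0),φ(8)) = (7,8) ∈ E(G2) ✓
  (1,3) → (φ(1),φ(3)) = (1,6) ∈ E(G2) ✓
  (1,7) → (φ(1),φ(7)) = (1,5) ∈ E(G2) ✓
  (1,8) → (φ(1),φ(8)) = (1,7) ∈ E(G2) ✓
  (2,3) → (φ(2),φ(3)) = (3,6) ∈ E(G2) ✓
  (2,5) → (φ(2),φ(5)) = (3,4) ∈ E(G2) ✓
  (2,6) → (φ(2),φ(6)) = (2,3) ∈ E(G2) ✓
  (2,8) → (φ(2),φ(8)) = (3,7) ∈ E(G2) ✓
  (3,5) → (φ(3),φ(5)) = (4,6) ∈ E(G2) ✓
  (3,6) → (φ(3),φ(6)) = (2,6) ∈ E(G2) ✓
  (3,8) → (φ(3),φ(8)) = (6,7) ∈ E(G2) ✓
  (4,6) → (φ(4),φ(6)) = (0,2) ∈ E(G2) ✓
  (4,7) → (φ(4),φ(7)) = (0,5) ∈ E(G2) ✓
  (4,8) → (φ(4),φ(8)) = (0,7) ∈ E(G2) ✓
  (5,6) → (φ(5),φ(6)) = (2,4) ∈ E(G2) ✓
  (6,7) → (φ(6),φ(7)) = (2,5) ∈ E(G2) ✓
  (6,8) → (φ(6),φ(8)) = (2,7) ∈ E(G2) ✓
  (7,8) → (φ(7),φ(8)) = (5,7) ∈ E(G2) ✓
All 23 edges of G1 map to edges of G2, and |E(G1)| = |E(G2)| = 23, so φ is a bijection on edges as well as vertices. Hence G1 ≅ G2.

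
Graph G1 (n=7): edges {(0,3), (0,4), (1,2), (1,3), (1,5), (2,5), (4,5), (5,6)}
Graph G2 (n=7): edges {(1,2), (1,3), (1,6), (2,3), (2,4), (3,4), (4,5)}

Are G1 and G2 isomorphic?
No, not isomorphic

The graphs are NOT isomorphic.

Degrees in G1: deg(0)=2, deg(1)=3, deg(2)=2, deg(3)=2, deg(4)=2, deg(5)=4, deg(6)=1.
Sorted degree sequence of G1: [4, 3, 2, 2, 2, 2, 1].
Degrees in G2: deg(0)=0, deg(1)=3, deg(2)=3, deg(3)=3, deg(4)=3, deg(5)=1, deg(6)=1.
Sorted degree sequence of G2: [3, 3, 3, 3, 1, 1, 0].
The (sorted) degree sequence is an isomorphism invariant, so since G1 and G2 have different degree sequences they cannot be isomorphic.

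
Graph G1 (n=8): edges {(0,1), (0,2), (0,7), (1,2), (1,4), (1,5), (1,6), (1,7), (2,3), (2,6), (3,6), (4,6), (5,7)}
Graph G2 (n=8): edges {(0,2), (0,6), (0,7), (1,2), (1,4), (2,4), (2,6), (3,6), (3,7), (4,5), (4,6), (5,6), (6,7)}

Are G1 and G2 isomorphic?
Yes, isomorphic

The graphs are isomorphic.
One valid mapping φ: V(G1) → V(G2): 0→0, 1→6, 2→2, 3→1, 4→5, 5→3, 6→4, 7→7

Verify φ preserves adjacency — for each edge of G1, its image is an edge of G2:
  (0,1) → (φ(0),φ(1)) = (0,6) ∈ E(G2) ✓
  (0,2) → (φ(0),φ(2)) = (0,2) ∈ E(G2) ✓
  (0,7) → (φ(0),φ(7)) = (0,7) ∈ E(G2) ✓
  (1,2) → (φ(1),φ(2)) = (2,6) ∈ E(G2) ✓
  (1,4) → (φ(1),φ(4)) = (5,6) ∈ E(G2) ✓
  (1,5) → (φ(1),φ(5)) = (3,6) ∈ E(G2) ✓
  (1,6) → (φ(1),φ(6)) = (4,6) ∈ E(G2) ✓
  (1,7) → (φ(1),φ(7)) = (6,7) ∈ E(G2) ✓
  (2,3) → (φ(2),φ(3)) = (1,2) ∈ E(G2) ✓
  (2,6) → (φ(2),φ(6)) = (2,4) ∈ E(G2) ✓
  (3,6) → (φ(3),φ(6)) = (1,4) ∈ E(G2) ✓
  (4,6) → (φ(4),φ(6)) = (4,5) ∈ E(G2) ✓
  (5,7) → (φ(5),φ(7)) = (3,7) ∈ E(G2) ✓
All 13 edges of G1 map to edges of G2, and |E(G1)| = |E(G2)| = 13, so φ is a bijection on edges as well as vertices. Hence G1 ≅ G2.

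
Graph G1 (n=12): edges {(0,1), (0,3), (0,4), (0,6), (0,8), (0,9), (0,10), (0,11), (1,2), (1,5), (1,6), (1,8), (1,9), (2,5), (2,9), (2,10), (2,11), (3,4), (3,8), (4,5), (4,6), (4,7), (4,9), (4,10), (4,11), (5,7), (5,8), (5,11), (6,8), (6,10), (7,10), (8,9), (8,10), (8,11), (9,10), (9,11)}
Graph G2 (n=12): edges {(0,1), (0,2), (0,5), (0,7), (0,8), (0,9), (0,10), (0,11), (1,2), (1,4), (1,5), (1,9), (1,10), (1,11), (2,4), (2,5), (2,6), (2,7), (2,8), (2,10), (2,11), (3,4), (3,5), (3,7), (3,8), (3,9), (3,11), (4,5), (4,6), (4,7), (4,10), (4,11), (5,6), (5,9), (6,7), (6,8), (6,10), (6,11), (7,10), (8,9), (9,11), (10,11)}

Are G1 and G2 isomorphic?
No, not isomorphic

The graphs are NOT isomorphic.

Degrees in G1: deg(0)=8, deg(1)=6, deg(2)=5, deg(3)=3, deg(4)=8, deg(5)=6, deg(6)=5, deg(7)=3, deg(8)=8, deg(9)=7, deg(10)=7, deg(11)=6.
Sorted degree sequence of G1: [8, 8, 8, 7, 7, 6, 6, 6, 5, 5, 3, 3].
Degrees in G2: deg(0)=8, deg(1)=7, deg(2)=9, deg(3)=6, deg(4)=8, deg(5)=7, deg(6)=7, deg(7)=6, deg(8)=5, deg(9)=6, deg(10)=7, deg(11)=8.
Sorted degree sequence of G2: [9, 8, 8, 8, 7, 7, 7, 7, 6, 6, 6, 5].
The (sorted) degree sequence is an isomorphism invariant, so since G1 and G2 have different degree sequences they cannot be isomorphic.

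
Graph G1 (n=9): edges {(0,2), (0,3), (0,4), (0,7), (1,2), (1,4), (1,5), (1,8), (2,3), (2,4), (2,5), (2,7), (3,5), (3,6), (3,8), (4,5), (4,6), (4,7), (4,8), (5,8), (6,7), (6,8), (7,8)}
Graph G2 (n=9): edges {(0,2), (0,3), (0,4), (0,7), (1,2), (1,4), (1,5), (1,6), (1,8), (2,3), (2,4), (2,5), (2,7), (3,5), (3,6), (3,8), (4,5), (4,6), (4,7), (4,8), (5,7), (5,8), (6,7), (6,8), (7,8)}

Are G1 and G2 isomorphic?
No, not isomorphic

The graphs are NOT isomorphic.

Counting edges: G1 has 23 edge(s); G2 has 25 edge(s).
Edge count is an isomorphism invariant (a bijection on vertices induces a bijection on edges), so differing edge counts rule out isomorphism.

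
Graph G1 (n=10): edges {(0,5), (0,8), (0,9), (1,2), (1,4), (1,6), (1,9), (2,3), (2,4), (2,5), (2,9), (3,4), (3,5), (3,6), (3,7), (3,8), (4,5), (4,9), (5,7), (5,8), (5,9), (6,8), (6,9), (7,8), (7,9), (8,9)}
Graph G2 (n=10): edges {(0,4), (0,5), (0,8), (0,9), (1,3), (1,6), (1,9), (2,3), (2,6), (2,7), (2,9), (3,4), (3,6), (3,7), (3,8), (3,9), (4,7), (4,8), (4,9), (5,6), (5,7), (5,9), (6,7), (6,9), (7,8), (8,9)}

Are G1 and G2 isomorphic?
Yes, isomorphic

The graphs are isomorphic.
One valid mapping φ: V(G1) → V(G2): 0→1, 1→0, 2→8, 3→7, 4→4, 5→3, 6→5, 7→2, 8→6, 9→9

Verify φ preserves adjacency — for each edge of G1, its image is an edge of G2:
  (0,5) → (φ(0),φ(5)) = (1,3) ∈ E(G2) ✓
  (0,8) → (φ(0),φ(8)) = (1,6) ∈ E(G2) ✓
  (0,9) → (φ(0),φ(9)) = (1,9) ∈ E(G2) ✓
  (1,2) → (φ(1),φ(2)) = (0,8) ∈ E(G2) ✓
  (1,4) → (φ(1),φ(4)) = (0,4) ∈ E(G2) ✓
  (1,6) → (φ(1),φ(6)) = (0,5) ∈ E(G2) ✓
  (1,9) → (φ(1),φ(9)) = (0,9) ∈ E(G2) ✓
  (2,3) → (φ(2),φ(3)) = (7,8) ∈ E(G2) ✓
  (2,4) → (φ(2),φ(4)) = (4,8) ∈ E(G2) ✓
  (2,5) → (φ(2),φ(5)) = (3,8) ∈ E(G2) ✓
  (2,9) → (φ(2),φ(9)) = (8,9) ∈ E(G2) ✓
  (3,4) → (φ(3),φ(4)) = (4,7) ∈ E(G2) ✓
  (3,5) → (φ(3),φ(5)) = (3,7) ∈ E(G2) ✓
  (3,6) → (φ(3),φ(6)) = (5,7) ∈ E(G2) ✓
  (3,7) → (φ(3),φ(7)) = (2,7) ∈ E(G2) ✓
  (3,8) → (φ(3),φ(8)) = (6,7) ∈ E(G2) ✓
  (4,5) → (φ(4),φ(5)) = (3,4) ∈ E(G2) ✓
  (4,9) → (φ(4),φ(9)) = (4,9) ∈ E(G2) ✓
  (5,7) → (φ(5),φ(7)) = (2,3) ∈ E(G2) ✓
  (5,8) → (φ(5),φ(8)) = (3,6) ∈ E(G2) ✓
  (5,9) → (φ(5),φ(9)) = (3,9) ∈ E(G2) ✓
  (6,8) → (φ(6),φ(8)) = (5,6) ∈ E(G2) ✓
  (6,9) → (φ(6),φ(9)) = (5,9) ∈ E(G2) ✓
  (7,8) → (φ(7),φ(8)) = (2,6) ∈ E(G2) ✓
  (7,9) → (φ(7),φ(9)) = (2,9) ∈ E(G2) ✓
  (8,9) → (φ(8),φ(9)) = (6,9) ∈ E(G2) ✓
All 26 edges of G1 map to edges of G2, and |E(G1)| = |E(G2)| = 26, so φ is a bijection on edges as well as vertices. Hence G1 ≅ G2.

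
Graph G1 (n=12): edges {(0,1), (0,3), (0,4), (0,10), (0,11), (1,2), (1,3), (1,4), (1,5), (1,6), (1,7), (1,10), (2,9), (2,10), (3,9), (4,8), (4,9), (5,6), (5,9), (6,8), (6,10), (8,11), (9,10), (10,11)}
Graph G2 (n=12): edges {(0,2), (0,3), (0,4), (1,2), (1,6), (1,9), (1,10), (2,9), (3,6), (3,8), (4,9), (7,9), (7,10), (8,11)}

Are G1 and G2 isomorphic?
No, not isomorphic

The graphs are NOT isomorphic.

Connected components of G1: 1 component(s) with vertex sets [[0, 1, 2, 3, 4, 5, 6, 7, 8, 9, 10, 11]], sizes [12].
Connected components of G2: 2 component(s) with vertex sets [[5], [0, 1, 2, 3, 4, 6, 7, 8, 9, 10, 11]], sizes [1, 11].
The number of connected components (and the multiset of component sizes) is an isomorphism invariant — an isomorphism maps each component of G1 bijectively onto a component of G2. Since G1 has 1 component(s) and G2 has 2, they cannot be isomorphic.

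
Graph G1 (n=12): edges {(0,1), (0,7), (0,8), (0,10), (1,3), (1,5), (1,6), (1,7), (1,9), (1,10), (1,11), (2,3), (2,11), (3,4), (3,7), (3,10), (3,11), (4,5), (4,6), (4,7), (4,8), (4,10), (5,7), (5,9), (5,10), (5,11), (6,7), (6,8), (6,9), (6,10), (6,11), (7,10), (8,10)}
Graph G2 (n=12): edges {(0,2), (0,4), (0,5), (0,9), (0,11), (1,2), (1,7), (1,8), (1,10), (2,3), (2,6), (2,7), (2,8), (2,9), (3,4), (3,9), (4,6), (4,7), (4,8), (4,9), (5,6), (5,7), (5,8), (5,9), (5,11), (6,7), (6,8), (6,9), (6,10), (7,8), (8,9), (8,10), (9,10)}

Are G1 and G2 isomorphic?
Yes, isomorphic

The graphs are isomorphic.
One valid mapping φ: V(G1) → V(G2): 0→10, 1→9, 2→11, 3→5, 4→7, 5→4, 6→2, 7→6, 8→1, 9→3, 10→8, 11→0

Verify φ preserves adjacency — for each edge of G1, its image is an edge of G2:
  (0,1) → (φ(0),φ(1)) = (9,10) ∈ E(G2) ✓
  (0,7) → (φ(0),φ(7)) = (6,10) ∈ E(G2) ✓
  (0,8) → (φ(0),φ(8)) = (1,10) ∈ E(G2) ✓
  (0,10) → (φ(0),φ(10)) = (8,10) ∈ E(G2) ✓
  (1,3) → (φ(1),φ(3)) = (5,9) ∈ E(G2) ✓
  (1,5) → (φ(1),φ(5)) = (4,9) ∈ E(G2) ✓
  (1,6) → (φ(1),φ(6)) = (2,9) ∈ E(G2) ✓
  (1,7) → (φ(1),φ(7)) = (6,9) ∈ E(G2) ✓
  (1,9) → (φ(1),φ(9)) = (3,9) ∈ E(G2) ✓
  (1,10) → (φ(1),φ(10)) = (8,9) ∈ E(G2) ✓
  (1,11) → (φ(1),φ(11)) = (0,9) ∈ E(G2) ✓
  (2,3) → (φ(2),φ(3)) = (5,11) ∈ E(G2) ✓
  (2,11) → (φ(2),φ(11)) = (0,11) ∈ E(G2) ✓
  (3,4) → (φ(3),φ(4)) = (5,7) ∈ E(G2) ✓
  (3,7) → (φ(3),φ(7)) = (5,6) ∈ E(G2) ✓
  (3,10) → (φ(3),φ(10)) = (5,8) ∈ E(G2) ✓
  (3,11) → (φ(3),φ(11)) = (0,5) ∈ E(G2) ✓
  (4,5) → (φ(4),φ(5)) = (4,7) ∈ E(G2) ✓
  (4,6) → (φ(4),φ(6)) = (2,7) ∈ E(G2) ✓
  (4,7) → (φ(4),φ(7)) = (6,7) ∈ E(G2) ✓
  (4,8) → (φ(4),φ(8)) = (1,7) ∈ E(G2) ✓
  (4,10) → (φ(4),φ(10)) = (7,8) ∈ E(G2) ✓
  (5,7) → (φ(5),φ(7)) = (4,6) ∈ E(G2) ✓
  (5,9) → (φ(5),φ(9)) = (3,4) ∈ E(G2) ✓
  (5,10) → (φ(5),φ(10)) = (4,8) ∈ E(G2) ✓
  (5,11) → (φ(5),φ(11)) = (0,4) ∈ E(G2) ✓
  (6,7) → (φ(6),φ(7)) = (2,6) ∈ E(G2) ✓
  (6,8) → (φ(6),φ(8)) = (1,2) ∈ E(G2) ✓
  (6,9) → (φ(6),φ(9)) = (2,3) ∈ E(G2) ✓
  (6,10) → (φ(6),φ(10)) = (2,8) ∈ E(G2) ✓
  (6,11) → (φ(6),φ(11)) = (0,2) ∈ E(G2) ✓
  (7,10) → (φ(7),φ(10)) = (6,8) ∈ E(G2) ✓
  (8,10) → (φ(8),φ(10)) = (1,8) ∈ E(G2) ✓
All 33 edges of G1 map to edges of G2, and |E(G1)| = |E(G2)| = 33, so φ is a bijection on edges as well as vertices. Hence G1 ≅ G2.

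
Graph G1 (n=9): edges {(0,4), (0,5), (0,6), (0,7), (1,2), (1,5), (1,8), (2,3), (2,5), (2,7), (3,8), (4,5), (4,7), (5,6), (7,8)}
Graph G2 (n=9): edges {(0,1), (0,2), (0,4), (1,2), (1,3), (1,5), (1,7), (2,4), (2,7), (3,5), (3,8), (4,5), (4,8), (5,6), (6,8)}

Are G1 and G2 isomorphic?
Yes, isomorphic

The graphs are isomorphic.
One valid mapping φ: V(G1) → V(G2): 0→2, 1→3, 2→5, 3→6, 4→0, 5→1, 6→7, 7→4, 8→8

Verify φ preserves adjacency — for each edge of G1, its image is an edge of G2:
  (0,4) → (φ(0),φ(4)) = (0,2) ∈ E(G2) ✓
  (0,5) → (φ(0),φ(5)) = (1,2) ∈ E(G2) ✓
  (0,6) → (φ(0),φ(6)) = (2,7) ∈ E(G2) ✓
  (0,7) → (φ(0),φ(7)) = (2,4) ∈ E(G2) ✓
  (1,2) → (φ(1),φ(2)) = (3,5) ∈ E(G2) ✓
  (1,5) → (φ(1),φ(5)) = (1,3) ∈ E(G2) ✓
  (1,8) → (φ(1),φ(8)) = (3,8) ∈ E(G2) ✓
  (2,3) → (φ(2),φ(3)) = (5,6) ∈ E(G2) ✓
  (2,5) → (φ(2),φ(5)) = (1,5) ∈ E(G2) ✓
  (2,7) → (φ(2),φ(7)) = (4,5) ∈ E(G2) ✓
  (3,8) → (φ(3),φ(8)) = (6,8) ∈ E(G2) ✓
  (4,5) → (φ(4),φ(5)) = (0,1) ∈ E(G2) ✓
  (4,7) → (φ(4),φ(7)) = (0,4) ∈ E(G2) ✓
  (5,6) → (φ(5),φ(6)) = (1,7) ∈ E(G2) ✓
  (7,8) → (φ(7),φ(8)) = (4,8) ∈ E(G2) ✓
All 15 edges of G1 map to edges of G2, and |E(G1)| = |E(G2)| = 15, so φ is a bijection on edges as well as vertices. Hence G1 ≅ G2.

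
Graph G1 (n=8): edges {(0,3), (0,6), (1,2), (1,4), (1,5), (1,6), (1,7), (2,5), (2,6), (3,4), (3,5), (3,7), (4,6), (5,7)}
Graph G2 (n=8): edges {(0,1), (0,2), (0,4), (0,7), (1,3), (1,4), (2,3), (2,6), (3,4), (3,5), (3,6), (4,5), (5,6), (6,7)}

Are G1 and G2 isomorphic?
Yes, isomorphic

The graphs are isomorphic.
One valid mapping φ: V(G1) → V(G2): 0→7, 1→3, 2→5, 3→0, 4→2, 5→4, 6→6, 7→1

Verify φ preserves adjacency — for each edge of G1, its image is an edge of G2:
  (0,3) → (φ(0),φ(3)) = (0,7) ∈ E(G2) ✓
  (0,6) → (φ(0),φ(6)) = (6,7) ∈ E(G2) ✓
  (1,2) → (φ(1),φ(2)) = (3,5) ∈ E(G2) ✓
  (1,4) → (φ(1),φ(4)) = (2,3) ∈ E(G2) ✓
  (1,5) → (φ(1),φ(5)) = (3,4) ∈ E(G2) ✓
  (1,6) → (φ(1),φ(6)) = (3,6) ∈ E(G2) ✓
  (1,7) → (φ(1),φ(7)) = (1,3) ∈ E(G2) ✓
  (2,5) → (φ(2),φ(5)) = (4,5) ∈ E(G2) ✓
  (2,6) → (φ(2),φ(6)) = (5,6) ∈ E(G2) ✓
  (3,4) → (φ(3),φ(4)) = (0,2) ∈ E(G2) ✓
  (3,5) → (φ(3),φ(5)) = (0,4) ∈ E(G2) ✓
  (3,7) → (φ(3),φ(7)) = (0,1) ∈ E(G2) ✓
  (4,6) → (φ(4),φ(6)) = (2,6) ∈ E(G2) ✓
  (5,7) → (φ(5),φ(7)) = (1,4) ∈ E(G2) ✓
All 14 edges of G1 map to edges of G2, and |E(G1)| = |E(G2)| = 14, so φ is a bijection on edges as well as vertices. Hence G1 ≅ G2.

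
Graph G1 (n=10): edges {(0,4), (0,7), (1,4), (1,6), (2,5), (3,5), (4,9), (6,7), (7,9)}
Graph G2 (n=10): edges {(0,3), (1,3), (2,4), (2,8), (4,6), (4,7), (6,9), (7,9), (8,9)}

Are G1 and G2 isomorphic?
Yes, isomorphic

The graphs are isomorphic.
One valid mapping φ: V(G1) → V(G2): 0→7, 1→2, 2→1, 3→0, 4→4, 5→3, 6→8, 7→9, 8→5, 9→6

Verify φ preserves adjacency — for each edge of G1, its image is an edge of G2:
  (0,4) → (φ(0),φ(4)) = (4,7) ∈ E(G2) ✓
  (0,7) → (φ(0),φ(7)) = (7,9) ∈ E(G2) ✓
  (1,4) → (φ(1),φ(4)) = (2,4) ∈ E(G2) ✓
  (1,6) → (φ(1),φ(6)) = (2,8) ∈ E(G2) ✓
  (2,5) → (φ(2),φ(5)) = (1,3) ∈ E(G2) ✓
  (3,5) → (φ(3),φ(5)) = (0,3) ∈ E(G2) ✓
  (4,9) → (φ(4),φ(9)) = (4,6) ∈ E(G2) ✓
  (6,7) → (φ(6),φ(7)) = (8,9) ∈ E(G2) ✓
  (7,9) → (φ(7),φ(9)) = (6,9) ∈ E(G2) ✓
All 9 edges of G1 map to edges of G2, and |E(G1)| = |E(G2)| = 9, so φ is a bijection on edges as well as vertices. Hence G1 ≅ G2.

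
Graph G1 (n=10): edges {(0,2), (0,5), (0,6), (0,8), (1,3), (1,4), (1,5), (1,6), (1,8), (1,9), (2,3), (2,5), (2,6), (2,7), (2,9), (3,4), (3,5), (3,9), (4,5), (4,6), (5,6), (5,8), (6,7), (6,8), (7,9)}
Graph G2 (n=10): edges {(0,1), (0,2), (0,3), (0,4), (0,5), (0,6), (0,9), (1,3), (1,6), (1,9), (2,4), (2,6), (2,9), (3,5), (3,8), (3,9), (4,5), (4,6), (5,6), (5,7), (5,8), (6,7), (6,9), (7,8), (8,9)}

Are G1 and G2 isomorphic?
Yes, isomorphic

The graphs are isomorphic.
One valid mapping φ: V(G1) → V(G2): 0→4, 1→9, 2→5, 3→3, 4→1, 5→0, 6→6, 7→7, 8→2, 9→8

Verify φ preserves adjacency — for each edge of G1, its image is an edge of G2:
  (0,2) → (φ(0),φ(2)) = (4,5) ∈ E(G2) ✓
  (0,5) → (φ(0),φ(5)) = (0,4) ∈ E(G2) ✓
  (0,6) → (φ(0),φ(6)) = (4,6) ∈ E(G2) ✓
  (0,8) → (φ(0),φ(8)) = (2,4) ∈ E(G2) ✓
  (1,3) → (φ(1),φ(3)) = (3,9) ∈ E(G2) ✓
  (1,4) → (φ(1),φ(4)) = (1,9) ∈ E(G2) ✓
  (1,5) → (φ(1),φ(5)) = (0,9) ∈ E(G2) ✓
  (1,6) → (φ(1),φ(6)) = (6,9) ∈ E(G2) ✓
  (1,8) → (φ(1),φ(8)) = (2,9) ∈ E(G2) ✓
  (1,9) → (φ(1),φ(9)) = (8,9) ∈ E(G2) ✓
  (2,3) → (φ(2),φ(3)) = (3,5) ∈ E(G2) ✓
  (2,5) → (φ(2),φ(5)) = (0,5) ∈ E(G2) ✓
  (2,6) → (φ(2),φ(6)) = (5,6) ∈ E(G2) ✓
  (2,7) → (φ(2),φ(7)) = (5,7) ∈ E(G2) ✓
  (2,9) → (φ(2),φ(9)) = (5,8) ∈ E(G2) ✓
  (3,4) → (φ(3),φ(4)) = (1,3) ∈ E(G2) ✓
  (3,5) → (φ(3),φ(5)) = (0,3) ∈ E(G2) ✓
  (3,9) → (φ(3),φ(9)) = (3,8) ∈ E(G2) ✓
  (4,5) → (φ(4),φ(5)) = (0,1) ∈ E(G2) ✓
  (4,6) → (φ(4),φ(6)) = (1,6) ∈ E(G2) ✓
  (5,6) → (φ(5),φ(6)) = (0,6) ∈ E(G2) ✓
  (5,8) → (φ(5),φ(8)) = (0,2) ∈ E(G2) ✓
  (6,7) → (φ(6),φ(7)) = (6,7) ∈ E(G2) ✓
  (6,8) → (φ(6),φ(8)) = (2,6) ∈ E(G2) ✓
  (7,9) → (φ(7),φ(9)) = (7,8) ∈ E(G2) ✓
All 25 edges of G1 map to edges of G2, and |E(G1)| = |E(G2)| = 25, so φ is a bijection on edges as well as vertices. Hence G1 ≅ G2.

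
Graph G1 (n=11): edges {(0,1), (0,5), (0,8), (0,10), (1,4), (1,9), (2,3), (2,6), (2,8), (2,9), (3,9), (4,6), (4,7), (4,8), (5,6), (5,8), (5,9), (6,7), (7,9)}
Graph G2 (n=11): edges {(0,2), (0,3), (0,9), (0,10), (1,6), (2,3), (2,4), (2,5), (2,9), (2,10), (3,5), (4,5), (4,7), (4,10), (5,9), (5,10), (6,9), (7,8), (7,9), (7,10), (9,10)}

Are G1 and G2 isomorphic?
No, not isomorphic

The graphs are NOT isomorphic.

Degrees in G1: deg(0)=4, deg(1)=3, deg(2)=4, deg(3)=2, deg(4)=4, deg(5)=4, deg(6)=4, deg(7)=3, deg(8)=4, deg(9)=5, deg(10)=1.
Sorted degree sequence of G1: [5, 4, 4, 4, 4, 4, 4, 3, 3, 2, 1].
Degrees in G2: deg(0)=4, deg(1)=1, deg(2)=6, deg(3)=3, deg(4)=4, deg(5)=5, deg(6)=2, deg(7)=4, deg(8)=1, deg(9)=6, deg(10)=6.
Sorted degree sequence of G2: [6, 6, 6, 5, 4, 4, 4, 3, 2, 1, 1].
The (sorted) degree sequence is an isomorphism invariant, so since G1 and G2 have different degree sequences they cannot be isomorphic.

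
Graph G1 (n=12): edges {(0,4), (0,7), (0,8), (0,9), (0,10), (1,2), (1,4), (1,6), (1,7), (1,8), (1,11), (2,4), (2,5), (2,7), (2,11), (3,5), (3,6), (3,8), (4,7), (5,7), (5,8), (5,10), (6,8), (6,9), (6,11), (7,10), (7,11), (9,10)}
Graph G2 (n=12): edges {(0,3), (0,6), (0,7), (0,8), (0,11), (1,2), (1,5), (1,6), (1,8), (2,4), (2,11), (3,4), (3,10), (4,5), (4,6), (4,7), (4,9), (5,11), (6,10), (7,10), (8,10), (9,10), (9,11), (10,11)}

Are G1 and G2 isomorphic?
No, not isomorphic

The graphs are NOT isomorphic.

Degrees in G1: deg(0)=5, deg(1)=6, deg(2)=5, deg(3)=3, deg(4)=4, deg(5)=5, deg(6)=5, deg(7)=7, deg(8)=5, deg(9)=3, deg(10)=4, deg(11)=4.
Sorted degree sequence of G1: [7, 6, 5, 5, 5, 5, 5, 4, 4, 4, 3, 3].
Degrees in G2: deg(0)=5, deg(1)=4, deg(2)=3, deg(3)=3, deg(4)=6, deg(5)=3, deg(6)=4, deg(7)=3, deg(8)=3, deg(9)=3, deg(10)=6, deg(11)=5.
Sorted degree sequence of G2: [6, 6, 5, 5, 4, 4, 3, 3, 3, 3, 3, 3].
The (sorted) degree sequence is an isomorphism invariant, so since G1 and G2 have different degree sequences they cannot be isomorphic.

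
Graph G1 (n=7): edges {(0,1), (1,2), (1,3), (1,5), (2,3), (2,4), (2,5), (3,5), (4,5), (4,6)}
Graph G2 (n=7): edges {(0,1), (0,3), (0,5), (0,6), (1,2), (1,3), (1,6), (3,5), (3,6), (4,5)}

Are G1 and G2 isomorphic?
Yes, isomorphic

The graphs are isomorphic.
One valid mapping φ: V(G1) → V(G2): 0→2, 1→1, 2→0, 3→6, 4→5, 5→3, 6→4

Verify φ preserves adjacency — for each edge of G1, its image is an edge of G2:
  (0,1) → (φ(0),φ(1)) = (1,2) ∈ E(G2) ✓
  (1,2) → (φ(1),φ(2)) = (0,1) ∈ E(G2) ✓
  (1,3) → (φ(1),φ(3)) = (1,6) ∈ E(G2) ✓
  (1,5) → (φ(1),φ(5)) = (1,3) ∈ E(G2) ✓
  (2,3) → (φ(2),φ(3)) = (0,6) ∈ E(G2) ✓
  (2,4) → (φ(2),φ(4)) = (0,5) ∈ E(G2) ✓
  (2,5) → (φ(2),φ(5)) = (0,3) ∈ E(G2) ✓
  (3,5) → (φ(3),φ(5)) = (3,6) ∈ E(G2) ✓
  (4,5) → (φ(4),φ(5)) = (3,5) ∈ E(G2) ✓
  (4,6) → (φ(4),φ(6)) = (4,5) ∈ E(G2) ✓
All 10 edges of G1 map to edges of G2, and |E(G1)| = |E(G2)| = 10, so φ is a bijection on edges as well as vertices. Hence G1 ≅ G2.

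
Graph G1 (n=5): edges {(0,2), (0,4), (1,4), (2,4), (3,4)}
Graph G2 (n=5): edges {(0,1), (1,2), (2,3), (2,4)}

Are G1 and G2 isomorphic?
No, not isomorphic

The graphs are NOT isomorphic.

Counting triangles (3-cliques): G1 has 1, G2 has 0.
Triangle count is an isomorphism invariant, so differing triangle counts rule out isomorphism.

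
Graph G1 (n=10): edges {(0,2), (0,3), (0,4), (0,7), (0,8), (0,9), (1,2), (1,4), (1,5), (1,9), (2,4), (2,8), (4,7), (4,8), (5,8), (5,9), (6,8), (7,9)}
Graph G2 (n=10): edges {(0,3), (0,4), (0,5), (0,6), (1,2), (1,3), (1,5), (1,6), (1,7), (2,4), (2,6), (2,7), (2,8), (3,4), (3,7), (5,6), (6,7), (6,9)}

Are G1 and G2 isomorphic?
Yes, isomorphic

The graphs are isomorphic.
One valid mapping φ: V(G1) → V(G2): 0→6, 1→3, 2→7, 3→9, 4→1, 5→4, 6→8, 7→5, 8→2, 9→0

Verify φ preserves adjacency — for each edge of G1, its image is an edge of G2:
  (0,2) → (φ(0),φ(2)) = (6,7) ∈ E(G2) ✓
  (0,3) → (φ(0),φ(3)) = (6,9) ∈ E(G2) ✓
  (0,4) → (φ(0),φ(4)) = (1,6) ∈ E(G2) ✓
  (0,7) → (φ(0),φ(7)) = (5,6) ∈ E(G2) ✓
  (0,8) → (φ(0),φ(8)) = (2,6) ∈ E(G2) ✓
  (0,9) → (φ(0),φ(9)) = (0,6) ∈ E(G2) ✓
  (1,2) → (φ(1),φ(2)) = (3,7) ∈ E(G2) ✓
  (1,4) → (φ(1),φ(4)) = (1,3) ∈ E(G2) ✓
  (1,5) → (φ(1),φ(5)) = (3,4) ∈ E(G2) ✓
  (1,9) → (φ(1),φ(9)) = (0,3) ∈ E(G2) ✓
  (2,4) → (φ(2),φ(4)) = (1,7) ∈ E(G2) ✓
  (2,8) → (φ(2),φ(8)) = (2,7) ∈ E(G2) ✓
  (4,7) → (φ(4),φ(7)) = (1,5) ∈ E(G2) ✓
  (4,8) → (φ(4),φ(8)) = (1,2) ∈ E(G2) ✓
  (5,8) → (φ(5),φ(8)) = (2,4) ∈ E(G2) ✓
  (5,9) → (φ(5),φ(9)) = (0,4) ∈ E(G2) ✓
  (6,8) → (φ(6),φ(8)) = (2,8) ∈ E(G2) ✓
  (7,9) → (φ(7),φ(9)) = (0,5) ∈ E(G2) ✓
All 18 edges of G1 map to edges of G2, and |E(G1)| = |E(G2)| = 18, so φ is a bijection on edges as well as vertices. Hence G1 ≅ G2.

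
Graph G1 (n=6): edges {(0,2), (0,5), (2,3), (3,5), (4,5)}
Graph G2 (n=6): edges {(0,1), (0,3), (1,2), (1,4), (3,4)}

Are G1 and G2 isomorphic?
Yes, isomorphic

The graphs are isomorphic.
One valid mapping φ: V(G1) → V(G2): 0→0, 1→5, 2→3, 3→4, 4→2, 5→1

Verify φ preserves adjacency — for each edge of G1, its image is an edge of G2:
  (0,2) → (φ(0),φ(2)) = (0,3) ∈ E(G2) ✓
  (0,5) → (φ(0),φ(5)) = (0,1) ∈ E(G2) ✓
  (2,3) → (φ(2),φ(3)) = (3,4) ∈ E(G2) ✓
  (3,5) → (φ(3),φ(5)) = (1,4) ∈ E(G2) ✓
  (4,5) → (φ(4),φ(5)) = (1,2) ∈ E(G2) ✓
All 5 edges of G1 map to edges of G2, and |E(G1)| = |E(G2)| = 5, so φ is a bijection on edges as well as vertices. Hence G1 ≅ G2.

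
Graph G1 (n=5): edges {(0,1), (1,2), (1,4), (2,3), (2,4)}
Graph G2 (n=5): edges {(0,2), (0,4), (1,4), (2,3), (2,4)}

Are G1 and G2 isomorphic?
Yes, isomorphic

The graphs are isomorphic.
One valid mapping φ: V(G1) → V(G2): 0→3, 1→2, 2→4, 3→1, 4→0

Verify φ preserves adjacency — for each edge of G1, its image is an edge of G2:
  (0,1) → (φ(0),φ(1)) = (2,3) ∈ E(G2) ✓
  (1,2) → (φ(1),φ(2)) = (2,4) ∈ E(G2) ✓
  (1,4) → (φ(1),φ(4)) = (0,2) ∈ E(G2) ✓
  (2,3) → (φ(2),φ(3)) = (1,4) ∈ E(G2) ✓
  (2,4) → (φ(2),φ(4)) = (0,4) ∈ E(G2) ✓
All 5 edges of G1 map to edges of G2, and |E(G1)| = |E(G2)| = 5, so φ is a bijection on edges as well as vertices. Hence G1 ≅ G2.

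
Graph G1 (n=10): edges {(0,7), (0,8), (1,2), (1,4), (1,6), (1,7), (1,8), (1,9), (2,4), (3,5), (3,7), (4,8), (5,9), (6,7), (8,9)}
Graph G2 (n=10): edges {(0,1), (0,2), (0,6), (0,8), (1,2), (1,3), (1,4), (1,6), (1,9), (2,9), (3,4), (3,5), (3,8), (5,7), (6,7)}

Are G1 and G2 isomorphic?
Yes, isomorphic

The graphs are isomorphic.
One valid mapping φ: V(G1) → V(G2): 0→8, 1→1, 2→9, 3→5, 4→2, 5→7, 6→4, 7→3, 8→0, 9→6

Verify φ preserves adjacency — for each edge of G1, its image is an edge of G2:
  (0,7) → (φ(0),φ(7)) = (3,8) ∈ E(G2) ✓
  (0,8) → (φ(0),φ(8)) = (0,8) ∈ E(G2) ✓
  (1,2) → (φ(1),φ(2)) = (1,9) ∈ E(G2) ✓
  (1,4) → (φ(1),φ(4)) = (1,2) ∈ E(G2) ✓
  (1,6) → (φ(1),φ(6)) = (1,4) ∈ E(G2) ✓
  (1,7) → (φ(1),φ(7)) = (1,3) ∈ E(G2) ✓
  (1,8) → (φ(1),φ(8)) = (0,1) ∈ E(G2) ✓
  (1,9) → (φ(1),φ(9)) = (1,6) ∈ E(G2) ✓
  (2,4) → (φ(2),φ(4)) = (2,9) ∈ E(G2) ✓
  (3,5) → (φ(3),φ(5)) = (5,7) ∈ E(G2) ✓
  (3,7) → (φ(3),φ(7)) = (3,5) ∈ E(G2) ✓
  (4,8) → (φ(4),φ(8)) = (0,2) ∈ E(G2) ✓
  (5,9) → (φ(5),φ(9)) = (6,7) ∈ E(G2) ✓
  (6,7) → (φ(6),φ(7)) = (3,4) ∈ E(G2) ✓
  (8,9) → (φ(8),φ(9)) = (0,6) ∈ E(G2) ✓
All 15 edges of G1 map to edges of G2, and |E(G1)| = |E(G2)| = 15, so φ is a bijection on edges as well as vertices. Hence G1 ≅ G2.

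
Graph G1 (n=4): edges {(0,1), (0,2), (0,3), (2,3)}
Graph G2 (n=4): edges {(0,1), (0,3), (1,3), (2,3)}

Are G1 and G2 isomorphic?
Yes, isomorphic

The graphs are isomorphic.
One valid mapping φ: V(G1) → V(G2): 0→3, 1→2, 2→1, 3→0

Verify φ preserves adjacency — for each edge of G1, its image is an edge of G2:
  (0,1) → (φ(0),φ(1)) = (2,3) ∈ E(G2) ✓
  (0,2) → (φ(0),φ(2)) = (1,3) ∈ E(G2) ✓
  (0,3) → (φ(0),φ(3)) = (0,3) ∈ E(G2) ✓
  (2,3) → (φ(2),φ(3)) = (0,1) ∈ E(G2) ✓
All 4 edges of G1 map to edges of G2, and |E(G1)| = |E(G2)| = 4, so φ is a bijection on edges as well as vertices. Hence G1 ≅ G2.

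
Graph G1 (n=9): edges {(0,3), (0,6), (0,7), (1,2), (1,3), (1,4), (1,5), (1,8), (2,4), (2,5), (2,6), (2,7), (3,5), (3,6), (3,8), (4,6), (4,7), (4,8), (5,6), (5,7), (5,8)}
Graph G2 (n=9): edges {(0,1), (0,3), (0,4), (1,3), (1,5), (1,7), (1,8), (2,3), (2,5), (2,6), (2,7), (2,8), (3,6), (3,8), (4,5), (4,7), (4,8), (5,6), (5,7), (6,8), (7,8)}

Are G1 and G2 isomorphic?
Yes, isomorphic

The graphs are isomorphic.
One valid mapping φ: V(G1) → V(G2): 0→0, 1→2, 2→7, 3→3, 4→5, 5→8, 6→1, 7→4, 8→6

Verify φ preserves adjacency — for each edge of G1, its image is an edge of G2:
  (0,3) → (φ(0),φ(3)) = (0,3) ∈ E(G2) ✓
  (0,6) → (φ(0),φ(6)) = (0,1) ∈ E(G2) ✓
  (0,7) → (φ(0),φ(7)) = (0,4) ∈ E(G2) ✓
  (1,2) → (φ(1),φ(2)) = (2,7) ∈ E(G2) ✓
  (1,3) → (φ(1),φ(3)) = (2,3) ∈ E(G2) ✓
  (1,4) → (φ(1),φ(4)) = (2,5) ∈ E(G2) ✓
  (1,5) → (φ(1),φ(5)) = (2,8) ∈ E(G2) ✓
  (1,8) → (φ(1),φ(8)) = (2,6) ∈ E(G2) ✓
  (2,4) → (φ(2),φ(4)) = (5,7) ∈ E(G2) ✓
  (2,5) → (φ(2),φ(5)) = (7,8) ∈ E(G2) ✓
  (2,6) → (φ(2),φ(6)) = (1,7) ∈ E(G2) ✓
  (2,7) → (φ(2),φ(7)) = (4,7) ∈ E(G2) ✓
  (3,5) → (φ(3),φ(5)) = (3,8) ∈ E(G2) ✓
  (3,6) → (φ(3),φ(6)) = (1,3) ∈ E(G2) ✓
  (3,8) → (φ(3),φ(8)) = (3,6) ∈ E(G2) ✓
  (4,6) → (φ(4),φ(6)) = (1,5) ∈ E(G2) ✓
  (4,7) → (φ(4),φ(7)) = (4,5) ∈ E(G2) ✓
  (4,8) → (φ(4),φ(8)) = (5,6) ∈ E(G2) ✓
  (5,6) → (φ(5),φ(6)) = (1,8) ∈ E(G2) ✓
  (5,7) → (φ(5),φ(7)) = (4,8) ∈ E(G2) ✓
  (5,8) → (φ(5),φ(8)) = (6,8) ∈ E(G2) ✓
All 21 edges of G1 map to edges of G2, and |E(G1)| = |E(G2)| = 21, so φ is a bijection on edges as well as vertices. Hence G1 ≅ G2.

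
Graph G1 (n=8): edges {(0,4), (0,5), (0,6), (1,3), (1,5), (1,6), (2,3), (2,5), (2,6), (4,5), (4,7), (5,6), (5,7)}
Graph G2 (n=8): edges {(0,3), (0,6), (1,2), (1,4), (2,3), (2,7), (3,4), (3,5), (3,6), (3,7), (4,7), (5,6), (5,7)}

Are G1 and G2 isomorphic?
Yes, isomorphic

The graphs are isomorphic.
One valid mapping φ: V(G1) → V(G2): 0→5, 1→2, 2→4, 3→1, 4→6, 5→3, 6→7, 7→0

Verify φ preserves adjacency — for each edge of G1, its image is an edge of G2:
  (0,4) → (φ(0),φ(4)) = (5,6) ∈ E(G2) ✓
  (0,5) → (φ(0),φ(5)) = (3,5) ∈ E(G2) ✓
  (0,6) → (φ(0),φ(6)) = (5,7) ∈ E(G2) ✓
  (1,3) → (φ(1),φ(3)) = (1,2) ∈ E(G2) ✓
  (1,5) → (φ(1),φ(5)) = (2,3) ∈ E(G2) ✓
  (1,6) → (φ(1),φ(6)) = (2,7) ∈ E(G2) ✓
  (2,3) → (φ(2),φ(3)) = (1,4) ∈ E(G2) ✓
  (2,5) → (φ(2),φ(5)) = (3,4) ∈ E(G2) ✓
  (2,6) → (φ(2),φ(6)) = (4,7) ∈ E(G2) ✓
  (4,5) → (φ(4),φ(5)) = (3,6) ∈ E(G2) ✓
  (4,7) → (φ(4),φ(7)) = (0,6) ∈ E(G2) ✓
  (5,6) → (φ(5),φ(6)) = (3,7) ∈ E(G2) ✓
  (5,7) → (φ(5),φ(7)) = (0,3) ∈ E(G2) ✓
All 13 edges of G1 map to edges of G2, and |E(G1)| = |E(G2)| = 13, so φ is a bijection on edges as well as vertices. Hence G1 ≅ G2.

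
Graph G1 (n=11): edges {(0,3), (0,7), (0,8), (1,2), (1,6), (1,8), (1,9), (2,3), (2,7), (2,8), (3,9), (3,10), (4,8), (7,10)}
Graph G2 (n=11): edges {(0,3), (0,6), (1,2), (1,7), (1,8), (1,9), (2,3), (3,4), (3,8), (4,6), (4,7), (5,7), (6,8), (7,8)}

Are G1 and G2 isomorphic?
Yes, isomorphic

The graphs are isomorphic.
One valid mapping φ: V(G1) → V(G2): 0→4, 1→1, 2→8, 3→3, 4→5, 5→10, 6→9, 7→6, 8→7, 9→2, 10→0

Verify φ preserves adjacency — for each edge of G1, its image is an edge of G2:
  (0,3) → (φ(0),φ(3)) = (3,4) ∈ E(G2) ✓
  (0,7) → (φ(0),φ(7)) = (4,6) ∈ E(G2) ✓
  (0,8) → (φ(0),φ(8)) = (4,7) ∈ E(G2) ✓
  (1,2) → (φ(1),φ(2)) = (1,8) ∈ E(G2) ✓
  (1,6) → (φ(1),φ(6)) = (1,9) ∈ E(G2) ✓
  (1,8) → (φ(1),φ(8)) = (1,7) ∈ E(G2) ✓
  (1,9) → (φ(1),φ(9)) = (1,2) ∈ E(G2) ✓
  (2,3) → (φ(2),φ(3)) = (3,8) ∈ E(G2) ✓
  (2,7) → (φ(2),φ(7)) = (6,8) ∈ E(G2) ✓
  (2,8) → (φ(2),φ(8)) = (7,8) ∈ E(G2) ✓
  (3,9) → (φ(3),φ(9)) = (2,3) ∈ E(G2) ✓
  (3,10) → (φ(3),φ(10)) = (0,3) ∈ E(G2) ✓
  (4,8) → (φ(4),φ(8)) = (5,7) ∈ E(G2) ✓
  (7,10) → (φ(7),φ(10)) = (0,6) ∈ E(G2) ✓
All 14 edges of G1 map to edges of G2, and |E(G1)| = |E(G2)| = 14, so φ is a bijection on edges as well as vertices. Hence G1 ≅ G2.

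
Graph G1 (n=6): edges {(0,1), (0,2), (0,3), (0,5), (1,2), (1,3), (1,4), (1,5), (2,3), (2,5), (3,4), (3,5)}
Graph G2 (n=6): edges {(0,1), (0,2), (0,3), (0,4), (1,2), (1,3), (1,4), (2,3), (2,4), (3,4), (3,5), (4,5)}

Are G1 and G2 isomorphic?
Yes, isomorphic

The graphs are isomorphic.
One valid mapping φ: V(G1) → V(G2): 0→2, 1→4, 2→0, 3→3, 4→5, 5→1

Verify φ preserves adjacency — for each edge of G1, its image is an edge of G2:
  (0,1) → (φ(0),φ(1)) = (2,4) ∈ E(G2) ✓
  (0,2) → (φ(0),φ(2)) = (0,2) ∈ E(G2) ✓
  (0,3) → (φ(0),φ(3)) = (2,3) ∈ E(G2) ✓
  (0,5) → (φ(0),φ(5)) = (1,2) ∈ E(G2) ✓
  (1,2) → (φ(1),φ(2)) = (0,4) ∈ E(G2) ✓
  (1,3) → (φ(1),φ(3)) = (3,4) ∈ E(G2) ✓
  (1,4) → (φ(1),φ(4)) = (4,5) ∈ E(G2) ✓
  (1,5) → (φ(1),φ(5)) = (1,4) ∈ E(G2) ✓
  (2,3) → (φ(2),φ(3)) = (0,3) ∈ E(G2) ✓
  (2,5) → (φ(2),φ(5)) = (0,1) ∈ E(G2) ✓
  (3,4) → (φ(3),φ(4)) = (3,5) ∈ E(G2) ✓
  (3,5) → (φ(3),φ(5)) = (1,3) ∈ E(G2) ✓
All 12 edges of G1 map to edges of G2, and |E(G1)| = |E(G2)| = 12, so φ is a bijection on edges as well as vertices. Hence G1 ≅ G2.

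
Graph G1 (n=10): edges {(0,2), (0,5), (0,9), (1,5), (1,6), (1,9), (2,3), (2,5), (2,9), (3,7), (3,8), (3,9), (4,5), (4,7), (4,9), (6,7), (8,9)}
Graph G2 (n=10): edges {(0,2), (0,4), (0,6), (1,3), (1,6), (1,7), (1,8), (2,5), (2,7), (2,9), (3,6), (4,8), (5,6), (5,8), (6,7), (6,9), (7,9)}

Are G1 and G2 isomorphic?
Yes, isomorphic

The graphs are isomorphic.
One valid mapping φ: V(G1) → V(G2): 0→9, 1→0, 2→7, 3→1, 4→5, 5→2, 6→4, 7→8, 8→3, 9→6

Verify φ preserves adjacency — for each edge of G1, its image is an edge of G2:
  (0,2) → (φ(0),φ(2)) = (7,9) ∈ E(G2) ✓
  (0,5) → (φ(0),φ(5)) = (2,9) ∈ E(G2) ✓
  (0,9) → (φ(0),φ(9)) = (6,9) ∈ E(G2) ✓
  (1,5) → (φ(1),φ(5)) = (0,2) ∈ E(G2) ✓
  (1,6) → (φ(1),φ(6)) = (0,4) ∈ E(G2) ✓
  (1,9) → (φ(1),φ(9)) = (0,6) ∈ E(G2) ✓
  (2,3) → (φ(2),φ(3)) = (1,7) ∈ E(G2) ✓
  (2,5) → (φ(2),φ(5)) = (2,7) ∈ E(G2) ✓
  (2,9) → (φ(2),φ(9)) = (6,7) ∈ E(G2) ✓
  (3,7) → (φ(3),φ(7)) = (1,8) ∈ E(G2) ✓
  (3,8) → (φ(3),φ(8)) = (1,3) ∈ E(G2) ✓
  (3,9) → (φ(3),φ(9)) = (1,6) ∈ E(G2) ✓
  (4,5) → (φ(4),φ(5)) = (2,5) ∈ E(G2) ✓
  (4,7) → (φ(4),φ(7)) = (5,8) ∈ E(G2) ✓
  (4,9) → (φ(4),φ(9)) = (5,6) ∈ E(G2) ✓
  (6,7) → (φ(6),φ(7)) = (4,8) ∈ E(G2) ✓
  (8,9) → (φ(8),φ(9)) = (3,6) ∈ E(G2) ✓
All 17 edges of G1 map to edges of G2, and |E(G1)| = |E(G2)| = 17, so φ is a bijection on edges as well as vertices. Hence G1 ≅ G2.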